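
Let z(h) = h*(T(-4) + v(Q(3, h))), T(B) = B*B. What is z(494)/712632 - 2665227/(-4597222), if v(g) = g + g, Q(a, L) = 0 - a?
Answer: 120127270259/204757969269 ≈ 0.58668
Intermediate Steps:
Q(a, L) = -a
T(B) = B**2
v(g) = 2*g
z(h) = 10*h (z(h) = h*((-4)**2 + 2*(-1*3)) = h*(16 + 2*(-3)) = h*(16 - 6) = h*10 = 10*h)
z(494)/712632 - 2665227/(-4597222) = (10*494)/712632 - 2665227/(-4597222) = 4940*(1/712632) - 2665227*(-1/4597222) = 1235/178158 + 2665227/4597222 = 120127270259/204757969269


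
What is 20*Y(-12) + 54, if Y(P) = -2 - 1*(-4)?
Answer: 94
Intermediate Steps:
Y(P) = 2 (Y(P) = -2 + 4 = 2)
20*Y(-12) + 54 = 20*2 + 54 = 40 + 54 = 94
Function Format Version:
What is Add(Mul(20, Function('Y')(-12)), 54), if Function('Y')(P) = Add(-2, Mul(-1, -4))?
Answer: 94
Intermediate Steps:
Function('Y')(P) = 2 (Function('Y')(P) = Add(-2, 4) = 2)
Add(Mul(20, Function('Y')(-12)), 54) = Add(Mul(20, 2), 54) = Add(40, 54) = 94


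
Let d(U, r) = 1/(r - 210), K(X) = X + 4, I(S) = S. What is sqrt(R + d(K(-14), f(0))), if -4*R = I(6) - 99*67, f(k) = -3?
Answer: sqrt(300659511)/426 ≈ 40.703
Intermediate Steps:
K(X) = 4 + X
d(U, r) = 1/(-210 + r)
R = 6627/4 (R = -(6 - 99*67)/4 = -(6 - 6633)/4 = -1/4*(-6627) = 6627/4 ≈ 1656.8)
sqrt(R + d(K(-14), f(0))) = sqrt(6627/4 + 1/(-210 - 3)) = sqrt(6627/4 + 1/(-213)) = sqrt(6627/4 - 1/213) = sqrt(1411547/852) = sqrt(300659511)/426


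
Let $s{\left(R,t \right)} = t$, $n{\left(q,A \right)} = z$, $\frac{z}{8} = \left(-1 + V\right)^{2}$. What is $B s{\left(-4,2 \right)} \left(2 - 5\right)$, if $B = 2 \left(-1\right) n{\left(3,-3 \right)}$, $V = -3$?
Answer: $1536$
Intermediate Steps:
$z = 128$ ($z = 8 \left(-1 - 3\right)^{2} = 8 \left(-4\right)^{2} = 8 \cdot 16 = 128$)
$n{\left(q,A \right)} = 128$
$B = -256$ ($B = 2 \left(-1\right) 128 = \left(-2\right) 128 = -256$)
$B s{\left(-4,2 \right)} \left(2 - 5\right) = - 256 \cdot 2 \left(2 - 5\right) = - 256 \cdot 2 \left(-3\right) = \left(-256\right) \left(-6\right) = 1536$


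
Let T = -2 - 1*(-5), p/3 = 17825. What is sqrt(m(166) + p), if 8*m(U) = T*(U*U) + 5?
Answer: sqrt(1020946)/4 ≈ 252.60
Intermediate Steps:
p = 53475 (p = 3*17825 = 53475)
T = 3 (T = -2 + 5 = 3)
m(U) = 5/8 + 3*U**2/8 (m(U) = (3*(U*U) + 5)/8 = (3*U**2 + 5)/8 = (5 + 3*U**2)/8 = 5/8 + 3*U**2/8)
sqrt(m(166) + p) = sqrt((5/8 + (3/8)*166**2) + 53475) = sqrt((5/8 + (3/8)*27556) + 53475) = sqrt((5/8 + 20667/2) + 53475) = sqrt(82673/8 + 53475) = sqrt(510473/8) = sqrt(1020946)/4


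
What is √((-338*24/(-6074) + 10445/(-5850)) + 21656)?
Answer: √30380017334066270/1184430 ≈ 147.16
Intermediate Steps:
√((-338*24/(-6074) + 10445/(-5850)) + 21656) = √((-8112*(-1/6074) + 10445*(-1/5850)) + 21656) = √((4056/3037 - 2089/1170) + 21656) = √(-1598773/3553290 + 21656) = √(76948449467/3553290) = √30380017334066270/1184430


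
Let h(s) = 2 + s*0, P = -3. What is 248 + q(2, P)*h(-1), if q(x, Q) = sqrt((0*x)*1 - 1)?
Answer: 248 + 2*I ≈ 248.0 + 2.0*I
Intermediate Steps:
h(s) = 2 (h(s) = 2 + 0 = 2)
q(x, Q) = I (q(x, Q) = sqrt(0*1 - 1) = sqrt(0 - 1) = sqrt(-1) = I)
248 + q(2, P)*h(-1) = 248 + I*2 = 248 + 2*I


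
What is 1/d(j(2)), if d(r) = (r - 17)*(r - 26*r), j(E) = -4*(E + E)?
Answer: -1/13200 ≈ -7.5758e-5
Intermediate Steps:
j(E) = -8*E
d(r) = -25*r*(-17 + r) (d(r) = (-17 + r)*(-25*r) = -25*r*(-17 + r))
1/d(j(2)) = 1/(25*(-8*2)*(17 - (-8)*2)) = 1/(25*(-16)*(17 - 1*(-16))) = 1/(25*(-16)*(17 + 16)) = 1/(25*(-16)*33) = 1/(-13200) = -1/13200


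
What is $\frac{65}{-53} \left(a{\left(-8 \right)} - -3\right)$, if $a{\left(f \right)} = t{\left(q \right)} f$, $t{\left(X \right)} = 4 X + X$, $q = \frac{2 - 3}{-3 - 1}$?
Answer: $\frac{455}{53} \approx 8.5849$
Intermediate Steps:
$q = \frac{1}{4}$ ($q = - \frac{1}{-4} = \left(-1\right) \left(- \frac{1}{4}\right) = \frac{1}{4} \approx 0.25$)
$t{\left(X \right)} = 5 X$
$a{\left(f \right)} = \frac{5 f}{4}$ ($a{\left(f \right)} = 5 \cdot \frac{1}{4} f = \frac{5 f}{4}$)
$\frac{65}{-53} \left(a{\left(-8 \right)} - -3\right) = \frac{65}{-53} \left(\frac{5}{4} \left(-8\right) - -3\right) = 65 \left(- \frac{1}{53}\right) \left(-10 + \left(-6 + 9\right)\right) = - \frac{65 \left(-10 + 3\right)}{53} = \left(- \frac{65}{53}\right) \left(-7\right) = \frac{455}{53}$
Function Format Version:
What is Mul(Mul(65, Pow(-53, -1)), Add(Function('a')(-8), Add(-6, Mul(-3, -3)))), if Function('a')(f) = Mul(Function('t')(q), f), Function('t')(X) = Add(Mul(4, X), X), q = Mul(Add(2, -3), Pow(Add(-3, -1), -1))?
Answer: Rational(455, 53) ≈ 8.5849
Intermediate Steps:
q = Rational(1, 4) (q = Mul(-1, Pow(-4, -1)) = Mul(-1, Rational(-1, 4)) = Rational(1, 4) ≈ 0.25000)
Function('t')(X) = Mul(5, X)
Function('a')(f) = Mul(Rational(5, 4), f) (Function('a')(f) = Mul(Mul(5, Rational(1, 4)), f) = Mul(Rational(5, 4), f))
Mul(Mul(65, Pow(-53, -1)), Add(Function('a')(-8), Add(-6, Mul(-3, -3)))) = Mul(Mul(65, Pow(-53, -1)), Add(Mul(Rational(5, 4), -8), Add(-6, Mul(-3, -3)))) = Mul(Mul(65, Rational(-1, 53)), Add(-10, Add(-6, 9))) = Mul(Rational(-65, 53), Add(-10, 3)) = Mul(Rational(-65, 53), -7) = Rational(455, 53)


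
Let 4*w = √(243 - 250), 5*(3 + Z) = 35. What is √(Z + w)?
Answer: √(16 + I*√7)/2 ≈ 2.0068 + 0.1648*I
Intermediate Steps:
Z = 4 (Z = -3 + (⅕)*35 = -3 + 7 = 4)
w = I*√7/4 (w = √(243 - 250)/4 = √(-7)/4 = (I*√7)/4 = I*√7/4 ≈ 0.66144*I)
√(Z + w) = √(4 + I*√7/4)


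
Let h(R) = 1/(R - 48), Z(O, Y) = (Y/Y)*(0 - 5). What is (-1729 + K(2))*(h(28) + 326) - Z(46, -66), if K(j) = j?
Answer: -11258213/20 ≈ -5.6291e+5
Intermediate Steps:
Z(O, Y) = -5 (Z(O, Y) = 1*(-5) = -5)
h(R) = 1/(-48 + R)
(-1729 + K(2))*(h(28) + 326) - Z(46, -66) = (-1729 + 2)*(1/(-48 + 28) + 326) - 1*(-5) = -1727*(1/(-20) + 326) + 5 = -1727*(-1/20 + 326) + 5 = -1727*6519/20 + 5 = -11258313/20 + 5 = -11258213/20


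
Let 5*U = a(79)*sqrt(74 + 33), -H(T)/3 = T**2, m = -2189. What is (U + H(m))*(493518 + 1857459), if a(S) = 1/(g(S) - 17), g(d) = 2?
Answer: -33795677584251 - 783659*sqrt(107)/25 ≈ -3.3796e+13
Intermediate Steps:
H(T) = -3*T**2
a(S) = -1/15 (a(S) = 1/(2 - 17) = 1/(-15) = -1/15)
U = -sqrt(107)/75 (U = (-sqrt(74 + 33)/15)/5 = (-sqrt(107)/15)/5 = -sqrt(107)/75 ≈ -0.13792)
(U + H(m))*(493518 + 1857459) = (-sqrt(107)/75 - 3*(-2189)**2)*(493518 + 1857459) = (-sqrt(107)/75 - 3*4791721)*2350977 = (-sqrt(107)/75 - 14375163)*2350977 = (-14375163 - sqrt(107)/75)*2350977 = -33795677584251 - 783659*sqrt(107)/25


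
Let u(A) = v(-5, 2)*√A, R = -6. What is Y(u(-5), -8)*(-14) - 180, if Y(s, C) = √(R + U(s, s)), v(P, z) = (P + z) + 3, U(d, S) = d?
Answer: -180 - 14*I*√6 ≈ -180.0 - 34.293*I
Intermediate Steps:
v(P, z) = 3 + P + z
u(A) = 0 (u(A) = (3 - 5 + 2)*√A = 0*√A = 0)
Y(s, C) = √(-6 + s)
Y(u(-5), -8)*(-14) - 180 = √(-6 + 0)*(-14) - 180 = √(-6)*(-14) - 180 = (I*√6)*(-14) - 180 = -14*I*√6 - 180 = -180 - 14*I*√6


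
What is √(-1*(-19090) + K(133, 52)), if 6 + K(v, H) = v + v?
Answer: 15*√86 ≈ 139.10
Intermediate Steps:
K(v, H) = -6 + 2*v (K(v, H) = -6 + (v + v) = -6 + 2*v)
√(-1*(-19090) + K(133, 52)) = √(-1*(-19090) + (-6 + 2*133)) = √(19090 + (-6 + 266)) = √(19090 + 260) = √19350 = 15*√86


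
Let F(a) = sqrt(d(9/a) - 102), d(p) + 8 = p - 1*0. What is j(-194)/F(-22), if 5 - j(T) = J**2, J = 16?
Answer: 251*I*sqrt(53438)/2429 ≈ 23.888*I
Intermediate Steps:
d(p) = -8 + p (d(p) = -8 + (p - 1*0) = -8 + (p + 0) = -8 + p)
j(T) = -251 (j(T) = 5 - 1*16**2 = 5 - 1*256 = 5 - 256 = -251)
F(a) = sqrt(-110 + 9/a) (F(a) = sqrt((-8 + 9/a) - 102) = sqrt(-110 + 9/a))
j(-194)/F(-22) = -251/sqrt(-110 + 9/(-22)) = -251/sqrt(-110 + 9*(-1/22)) = -251/sqrt(-110 - 9/22) = -251*(-I*sqrt(53438)/2429) = -(-251)*I*sqrt(53438)/2429 = 251*I*sqrt(53438)/2429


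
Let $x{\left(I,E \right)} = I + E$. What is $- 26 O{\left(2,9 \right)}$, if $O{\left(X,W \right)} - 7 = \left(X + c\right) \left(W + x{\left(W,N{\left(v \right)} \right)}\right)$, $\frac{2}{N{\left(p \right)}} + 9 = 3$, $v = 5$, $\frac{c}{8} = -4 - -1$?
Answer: $\frac{29770}{3} \approx 9923.3$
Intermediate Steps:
$c = -24$ ($c = 8 \left(-4 - -1\right) = 8 \left(-4 + 1\right) = 8 \left(-3\right) = -24$)
$N{\left(p \right)} = - \frac{1}{3}$ ($N{\left(p \right)} = \frac{2}{-9 + 3} = \frac{2}{-6} = 2 \left(- \frac{1}{6}\right) = - \frac{1}{3}$)
$x{\left(I,E \right)} = E + I$
$O{\left(X,W \right)} = 7 + \left(-24 + X\right) \left(- \frac{1}{3} + 2 W\right)$ ($O{\left(X,W \right)} = 7 + \left(X - 24\right) \left(W + \left(- \frac{1}{3} + W\right)\right) = 7 + \left(-24 + X\right) \left(- \frac{1}{3} + 2 W\right)$)
$- 26 O{\left(2,9 \right)} = - 26 \left(15 - 432 - \frac{2}{3} + 2 \cdot 9 \cdot 2\right) = - 26 \left(15 - 432 - \frac{2}{3} + 36\right) = \left(-26\right) \left(- \frac{1145}{3}\right) = \frac{29770}{3}$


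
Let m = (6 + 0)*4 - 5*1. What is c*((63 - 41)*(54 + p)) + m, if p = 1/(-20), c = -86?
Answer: -510272/5 ≈ -1.0205e+5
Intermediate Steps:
p = -1/20 ≈ -0.050000
m = 19 (m = 6*4 - 5 = 24 - 5 = 19)
c*((63 - 41)*(54 + p)) + m = -86*(63 - 41)*(54 - 1/20) + 19 = -1892*1079/20 + 19 = -86*11869/10 + 19 = -510367/5 + 19 = -510272/5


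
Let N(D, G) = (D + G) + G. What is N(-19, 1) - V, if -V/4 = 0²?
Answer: -17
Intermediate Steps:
V = 0 (V = -4*0² = -4*0 = 0)
N(D, G) = D + 2*G
N(-19, 1) - V = (-19 + 2*1) - 1*0 = (-19 + 2) + 0 = -17 + 0 = -17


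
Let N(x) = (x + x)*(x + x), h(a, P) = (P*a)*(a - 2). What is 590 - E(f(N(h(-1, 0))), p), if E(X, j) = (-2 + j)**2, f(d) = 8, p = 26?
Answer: 14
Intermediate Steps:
h(a, P) = P*a*(-2 + a) (h(a, P) = (P*a)*(-2 + a) = P*a*(-2 + a))
N(x) = 4*x**2 (N(x) = (2*x)*(2*x) = 4*x**2)
590 - E(f(N(h(-1, 0))), p) = 590 - (-2 + 26)**2 = 590 - 1*24**2 = 590 - 1*576 = 590 - 576 = 14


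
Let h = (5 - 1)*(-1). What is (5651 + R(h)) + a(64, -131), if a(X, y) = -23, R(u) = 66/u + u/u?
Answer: 11225/2 ≈ 5612.5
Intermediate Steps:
h = -4 (h = 4*(-1) = -4)
R(u) = 1 + 66/u (R(u) = 66/u + 1 = 1 + 66/u)
(5651 + R(h)) + a(64, -131) = (5651 + (66 - 4)/(-4)) - 23 = (5651 - ¼*62) - 23 = (5651 - 31/2) - 23 = 11271/2 - 23 = 11225/2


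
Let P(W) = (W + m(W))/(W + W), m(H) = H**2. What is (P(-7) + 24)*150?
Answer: 3150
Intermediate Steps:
P(W) = (W + W**2)/(2*W) (P(W) = (W + W**2)/(W + W) = (W + W**2)/((2*W)) = (W + W**2)*(1/(2*W)) = (W + W**2)/(2*W))
(P(-7) + 24)*150 = ((1/2 + (1/2)*(-7)) + 24)*150 = ((1/2 - 7/2) + 24)*150 = (-3 + 24)*150 = 21*150 = 3150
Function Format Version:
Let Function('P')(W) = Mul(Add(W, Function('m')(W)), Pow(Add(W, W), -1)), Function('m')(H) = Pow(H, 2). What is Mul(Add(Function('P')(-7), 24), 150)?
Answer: 3150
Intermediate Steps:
Function('P')(W) = Mul(Rational(1, 2), Pow(W, -1), Add(W, Pow(W, 2))) (Function('P')(W) = Mul(Add(W, Pow(W, 2)), Pow(Add(W, W), -1)) = Mul(Add(W, Pow(W, 2)), Pow(Mul(2, W), -1)) = Mul(Add(W, Pow(W, 2)), Mul(Rational(1, 2), Pow(W, -1))) = Mul(Rational(1, 2), Pow(W, -1), Add(W, Pow(W, 2))))
Mul(Add(Function('P')(-7), 24), 150) = Mul(Add(Add(Rational(1, 2), Mul(Rational(1, 2), -7)), 24), 150) = Mul(Add(Add(Rational(1, 2), Rational(-7, 2)), 24), 150) = Mul(Add(-3, 24), 150) = Mul(21, 150) = 3150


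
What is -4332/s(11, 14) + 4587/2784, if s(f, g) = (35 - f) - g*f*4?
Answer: 307829/34336 ≈ 8.9652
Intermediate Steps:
s(f, g) = 35 - f - 4*f*g (s(f, g) = (35 - f) - f*g*4 = (35 - f) - 4*f*g = 35 - f - 4*f*g)
-4332/s(11, 14) + 4587/2784 = -4332/(35 - 1*11 - 4*11*14) + 4587/2784 = -4332/(35 - 11 - 616) + 4587*(1/2784) = -4332/(-592) + 1529/928 = -4332*(-1/592) + 1529/928 = 1083/148 + 1529/928 = 307829/34336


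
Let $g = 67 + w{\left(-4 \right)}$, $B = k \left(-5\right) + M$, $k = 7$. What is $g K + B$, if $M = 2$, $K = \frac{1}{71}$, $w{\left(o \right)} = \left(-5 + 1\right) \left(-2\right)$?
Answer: $- \frac{2268}{71} \approx -31.944$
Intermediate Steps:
$w{\left(o \right)} = 8$ ($w{\left(o \right)} = \left(-4\right) \left(-2\right) = 8$)
$K = \frac{1}{71} \approx 0.014085$
$B = -33$ ($B = 7 \left(-5\right) + 2 = -35 + 2 = -33$)
$g = 75$ ($g = 67 + 8 = 75$)
$g K + B = 75 \cdot \frac{1}{71} - 33 = \frac{75}{71} - 33 = - \frac{2268}{71}$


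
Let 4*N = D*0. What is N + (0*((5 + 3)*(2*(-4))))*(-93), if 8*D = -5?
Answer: 0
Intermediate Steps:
D = -5/8 (D = (⅛)*(-5) = -5/8 ≈ -0.62500)
N = 0 (N = (-5/8*0)/4 = (¼)*0 = 0)
N + (0*((5 + 3)*(2*(-4))))*(-93) = 0 + (0*((5 + 3)*(2*(-4))))*(-93) = 0 + (0*(8*(-8)))*(-93) = 0 + (0*(-64))*(-93) = 0 + 0*(-93) = 0 + 0 = 0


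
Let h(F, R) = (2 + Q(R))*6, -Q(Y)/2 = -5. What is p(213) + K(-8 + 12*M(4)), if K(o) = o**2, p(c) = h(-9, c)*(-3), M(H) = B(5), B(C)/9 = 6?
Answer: 409384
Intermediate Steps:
B(C) = 54 (B(C) = 9*6 = 54)
M(H) = 54
Q(Y) = 10 (Q(Y) = -2*(-5) = 10)
h(F, R) = 72 (h(F, R) = (2 + 10)*6 = 12*6 = 72)
p(c) = -216 (p(c) = 72*(-3) = -216)
p(213) + K(-8 + 12*M(4)) = -216 + (-8 + 12*54)**2 = -216 + (-8 + 648)**2 = -216 + 640**2 = -216 + 409600 = 409384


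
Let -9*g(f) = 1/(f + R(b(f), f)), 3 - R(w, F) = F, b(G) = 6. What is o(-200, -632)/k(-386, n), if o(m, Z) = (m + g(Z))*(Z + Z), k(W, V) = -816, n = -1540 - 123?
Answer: -426679/1377 ≈ -309.86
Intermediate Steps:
n = -1663
R(w, F) = 3 - F
g(f) = -1/27 (g(f) = -1/(9*(f + (3 - f))) = -1/9/3 = -1/9*1/3 = -1/27)
o(m, Z) = 2*Z*(-1/27 + m) (o(m, Z) = (m - 1/27)*(Z + Z) = (-1/27 + m)*(2*Z) = 2*Z*(-1/27 + m))
o(-200, -632)/k(-386, n) = ((2/27)*(-632)*(-1 + 27*(-200)))/(-816) = ((2/27)*(-632)*(-1 - 5400))*(-1/816) = ((2/27)*(-632)*(-5401))*(-1/816) = (6826864/27)*(-1/816) = -426679/1377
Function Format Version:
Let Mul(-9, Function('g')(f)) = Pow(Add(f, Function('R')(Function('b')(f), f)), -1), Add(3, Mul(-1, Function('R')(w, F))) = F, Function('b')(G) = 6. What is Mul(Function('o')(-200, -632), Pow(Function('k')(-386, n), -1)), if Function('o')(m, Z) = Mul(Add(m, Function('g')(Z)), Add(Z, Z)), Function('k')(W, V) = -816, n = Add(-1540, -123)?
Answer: Rational(-426679, 1377) ≈ -309.86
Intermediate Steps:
n = -1663
Function('R')(w, F) = Add(3, Mul(-1, F))
Function('g')(f) = Rational(-1, 27) (Function('g')(f) = Mul(Rational(-1, 9), Pow(Add(f, Add(3, Mul(-1, f))), -1)) = Mul(Rational(-1, 9), Pow(3, -1)) = Mul(Rational(-1, 9), Rational(1, 3)) = Rational(-1, 27))
Function('o')(m, Z) = Mul(2, Z, Add(Rational(-1, 27), m)) (Function('o')(m, Z) = Mul(Add(m, Rational(-1, 27)), Add(Z, Z)) = Mul(Add(Rational(-1, 27), m), Mul(2, Z)) = Mul(2, Z, Add(Rational(-1, 27), m)))
Mul(Function('o')(-200, -632), Pow(Function('k')(-386, n), -1)) = Mul(Mul(Rational(2, 27), -632, Add(-1, Mul(27, -200))), Pow(-816, -1)) = Mul(Mul(Rational(2, 27), -632, Add(-1, -5400)), Rational(-1, 816)) = Mul(Mul(Rational(2, 27), -632, -5401), Rational(-1, 816)) = Mul(Rational(6826864, 27), Rational(-1, 816)) = Rational(-426679, 1377)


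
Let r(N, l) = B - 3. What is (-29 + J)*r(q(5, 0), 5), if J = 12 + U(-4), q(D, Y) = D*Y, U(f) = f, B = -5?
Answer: 168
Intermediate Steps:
r(N, l) = -8 (r(N, l) = -5 - 3 = -8)
J = 8 (J = 12 - 4 = 8)
(-29 + J)*r(q(5, 0), 5) = (-29 + 8)*(-8) = -21*(-8) = 168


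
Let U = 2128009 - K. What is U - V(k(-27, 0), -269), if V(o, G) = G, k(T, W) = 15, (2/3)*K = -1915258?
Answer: 5001165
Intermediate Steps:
K = -2872887 (K = (3/2)*(-1915258) = -2872887)
U = 5000896 (U = 2128009 - 1*(-2872887) = 2128009 + 2872887 = 5000896)
U - V(k(-27, 0), -269) = 5000896 - 1*(-269) = 5000896 + 269 = 5001165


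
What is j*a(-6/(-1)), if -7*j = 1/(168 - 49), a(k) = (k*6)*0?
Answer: 0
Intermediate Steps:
a(k) = 0 (a(k) = (6*k)*0 = 0)
j = -1/833 (j = -1/(7*(168 - 49)) = -⅐/119 = -⅐*1/119 = -1/833 ≈ -0.0012005)
j*a(-6/(-1)) = -1/833*0 = 0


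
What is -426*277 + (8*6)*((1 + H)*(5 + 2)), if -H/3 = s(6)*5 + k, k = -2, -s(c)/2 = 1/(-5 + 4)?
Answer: -125730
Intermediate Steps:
s(c) = 2 (s(c) = -2/(-5 + 4) = -2/(-1) = -2*(-1) = 2)
H = -24 (H = -3*(2*5 - 2) = -3*(10 - 2) = -3*8 = -24)
-426*277 + (8*6)*((1 + H)*(5 + 2)) = -426*277 + (8*6)*((1 - 24)*(5 + 2)) = -118002 + 48*(-23*7) = -118002 + 48*(-161) = -118002 - 7728 = -125730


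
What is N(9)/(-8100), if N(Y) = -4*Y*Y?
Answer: 1/25 ≈ 0.040000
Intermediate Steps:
N(Y) = -4*Y²
N(9)/(-8100) = -4*9²/(-8100) = -4*81*(-1/8100) = -324*(-1/8100) = 1/25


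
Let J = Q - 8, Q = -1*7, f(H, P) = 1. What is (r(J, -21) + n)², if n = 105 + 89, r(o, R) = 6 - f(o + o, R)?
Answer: 39601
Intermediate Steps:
Q = -7
J = -15 (J = -7 - 8 = -15)
r(o, R) = 5 (r(o, R) = 6 - 1*1 = 6 - 1 = 5)
n = 194
(r(J, -21) + n)² = (5 + 194)² = 199² = 39601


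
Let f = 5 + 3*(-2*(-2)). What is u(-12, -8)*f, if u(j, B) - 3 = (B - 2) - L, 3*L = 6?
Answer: -153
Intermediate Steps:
L = 2 (L = (⅓)*6 = 2)
u(j, B) = -1 + B (u(j, B) = 3 + ((B - 2) - 1*2) = 3 + ((-2 + B) - 2) = 3 + (-4 + B) = -1 + B)
f = 17 (f = 5 + 3*4 = 5 + 12 = 17)
u(-12, -8)*f = (-1 - 8)*17 = -9*17 = -153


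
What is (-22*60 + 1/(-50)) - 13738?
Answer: -752901/50 ≈ -15058.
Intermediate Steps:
(-22*60 + 1/(-50)) - 13738 = (-1320 - 1/50) - 13738 = -66001/50 - 13738 = -752901/50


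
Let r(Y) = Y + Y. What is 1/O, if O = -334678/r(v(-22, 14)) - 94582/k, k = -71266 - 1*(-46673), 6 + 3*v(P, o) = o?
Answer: -196744/12345347425 ≈ -1.5937e-5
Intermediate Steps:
v(P, o) = -2 + o/3
r(Y) = 2*Y
k = -24593 (k = -71266 + 46673 = -24593)
O = -12345347425/196744 (O = -334678*1/(2*(-2 + (⅓)*14)) - 94582/(-24593) = -334678*1/(2*(-2 + 14/3)) - 94582*(-1/24593) = -334678/(2*(8/3)) + 94582/24593 = -334678/16/3 + 94582/24593 = -334678*3/16 + 94582/24593 = -502017/8 + 94582/24593 = -12345347425/196744 ≈ -62748.)
1/O = 1/(-12345347425/196744) = -196744/12345347425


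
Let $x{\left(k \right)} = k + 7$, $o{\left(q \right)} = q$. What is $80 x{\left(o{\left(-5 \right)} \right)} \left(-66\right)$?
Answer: $-10560$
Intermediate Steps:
$x{\left(k \right)} = 7 + k$
$80 x{\left(o{\left(-5 \right)} \right)} \left(-66\right) = 80 \left(7 - 5\right) \left(-66\right) = 80 \cdot 2 \left(-66\right) = 160 \left(-66\right) = -10560$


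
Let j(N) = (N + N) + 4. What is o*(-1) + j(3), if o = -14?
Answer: 24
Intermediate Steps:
j(N) = 4 + 2*N (j(N) = 2*N + 4 = 4 + 2*N)
o*(-1) + j(3) = -14*(-1) + (4 + 2*3) = 14 + (4 + 6) = 14 + 10 = 24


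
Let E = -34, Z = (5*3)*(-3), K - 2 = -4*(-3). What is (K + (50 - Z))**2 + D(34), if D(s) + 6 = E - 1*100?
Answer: 11741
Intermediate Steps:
K = 14 (K = 2 - 4*(-3) = 2 + 12 = 14)
Z = -45 (Z = 15*(-3) = -45)
D(s) = -140 (D(s) = -6 + (-34 - 1*100) = -6 + (-34 - 100) = -6 - 134 = -140)
(K + (50 - Z))**2 + D(34) = (14 + (50 - 1*(-45)))**2 - 140 = (14 + (50 + 45))**2 - 140 = (14 + 95)**2 - 140 = 109**2 - 140 = 11881 - 140 = 11741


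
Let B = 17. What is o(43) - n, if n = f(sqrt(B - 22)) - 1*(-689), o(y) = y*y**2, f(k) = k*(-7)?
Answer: 78818 + 7*I*sqrt(5) ≈ 78818.0 + 15.652*I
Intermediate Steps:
f(k) = -7*k
o(y) = y**3
n = 689 - 7*I*sqrt(5) (n = -7*sqrt(17 - 22) - 1*(-689) = -7*I*sqrt(5) + 689 = 689 - 7*I*sqrt(5) ≈ 689.0 - 15.652*I)
o(43) - n = 43**3 - (689 - 7*I*sqrt(5)) = 79507 + (-689 + 7*I*sqrt(5)) = 78818 + 7*I*sqrt(5)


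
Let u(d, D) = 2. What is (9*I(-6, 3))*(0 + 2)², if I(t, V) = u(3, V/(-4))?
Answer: 72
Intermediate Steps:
I(t, V) = 2
(9*I(-6, 3))*(0 + 2)² = (9*2)*(0 + 2)² = 18*2² = 18*4 = 72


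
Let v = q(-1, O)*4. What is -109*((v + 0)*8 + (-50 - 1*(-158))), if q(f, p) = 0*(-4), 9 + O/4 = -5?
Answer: -11772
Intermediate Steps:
O = -56 (O = -36 + 4*(-5) = -36 - 20 = -56)
q(f, p) = 0
v = 0 (v = 0*4 = 0)
-109*((v + 0)*8 + (-50 - 1*(-158))) = -109*((0 + 0)*8 + (-50 - 1*(-158))) = -109*(0*8 + (-50 + 158)) = -109*(0 + 108) = -109*108 = -11772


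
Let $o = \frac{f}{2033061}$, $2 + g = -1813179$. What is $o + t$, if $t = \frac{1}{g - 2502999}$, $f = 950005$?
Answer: $\frac{4100390547839}{8775057226980} \approx 0.46728$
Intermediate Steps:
$g = -1813181$ ($g = -2 - 1813179 = -1813181$)
$o = \frac{950005}{2033061} \approx 0.46728$
$t = - \frac{1}{4316180}$ ($t = \frac{1}{-1813181 - 2502999} = \frac{1}{-4316180} = - \frac{1}{4316180} \approx -2.3169 \cdot 10^{-7}$)
$o + t = \frac{950005}{2033061} - \frac{1}{4316180} = \frac{4100390547839}{8775057226980}$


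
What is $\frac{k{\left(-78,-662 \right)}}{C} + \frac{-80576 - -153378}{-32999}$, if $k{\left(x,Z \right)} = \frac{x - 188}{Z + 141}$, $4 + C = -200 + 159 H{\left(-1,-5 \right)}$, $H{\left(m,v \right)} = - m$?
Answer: $- \frac{1715620624}{773661555} \approx -2.2175$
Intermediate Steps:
$C = -45$ ($C = -4 - \left(200 - 159 \left(\left(-1\right) \left(-1\right)\right)\right) = -4 + \left(-200 + 159 \cdot 1\right) = -4 + \left(-200 + 159\right) = -4 - 41 = -45$)
$k{\left(x,Z \right)} = \frac{-188 + x}{141 + Z}$
$\frac{k{\left(-78,-662 \right)}}{C} + \frac{-80576 - -153378}{-32999} = \frac{\frac{1}{141 - 662} \left(-188 - 78\right)}{-45} + \frac{-80576 - -153378}{-32999} = \frac{1}{-521} \left(-266\right) \left(- \frac{1}{45}\right) + \left(-80576 + 153378\right) \left(- \frac{1}{32999}\right) = \left(- \frac{1}{521}\right) \left(-266\right) \left(- \frac{1}{45}\right) + 72802 \left(- \frac{1}{32999}\right) = \frac{266}{521} \left(- \frac{1}{45}\right) - \frac{72802}{32999} = - \frac{266}{23445} - \frac{72802}{32999} = - \frac{1715620624}{773661555}$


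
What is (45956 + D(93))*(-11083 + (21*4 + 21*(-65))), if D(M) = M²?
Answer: -675136220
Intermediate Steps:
(45956 + D(93))*(-11083 + (21*4 + 21*(-65))) = (45956 + 93²)*(-11083 + (21*4 + 21*(-65))) = (45956 + 8649)*(-11083 + (84 - 1365)) = 54605*(-11083 - 1281) = 54605*(-12364) = -675136220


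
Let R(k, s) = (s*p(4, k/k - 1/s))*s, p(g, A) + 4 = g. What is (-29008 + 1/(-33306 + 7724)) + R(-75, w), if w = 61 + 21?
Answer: -742082657/25582 ≈ -29008.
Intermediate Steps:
p(g, A) = -4 + g
w = 82
R(k, s) = 0 (R(k, s) = (s*(-4 + 4))*s = (s*0)*s = 0*s = 0)
(-29008 + 1/(-33306 + 7724)) + R(-75, w) = (-29008 + 1/(-33306 + 7724)) + 0 = (-29008 + 1/(-25582)) + 0 = (-29008 - 1/25582) + 0 = -742082657/25582 + 0 = -742082657/25582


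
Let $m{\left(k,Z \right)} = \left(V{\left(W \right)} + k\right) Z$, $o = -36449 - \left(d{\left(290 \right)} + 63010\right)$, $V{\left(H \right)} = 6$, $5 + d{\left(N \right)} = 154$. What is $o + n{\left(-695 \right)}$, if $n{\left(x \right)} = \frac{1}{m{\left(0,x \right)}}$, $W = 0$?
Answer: $- \frac{415365361}{4170} \approx -99608.0$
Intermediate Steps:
$d{\left(N \right)} = 149$ ($d{\left(N \right)} = -5 + 154 = 149$)
$o = -99608$ ($o = -36449 - \left(149 + 63010\right) = -36449 - 63159 = -99608$)
$m{\left(k,Z \right)} = Z \left(6 + k\right)$ ($m{\left(k,Z \right)} = \left(6 + k\right) Z = Z \left(6 + k\right)$)
$n{\left(x \right)} = \frac{1}{6 x}$ ($n{\left(x \right)} = \frac{1}{x \left(6 + 0\right)} = \frac{1}{x 6} = \frac{1}{6 x}$)
$o + n{\left(-695 \right)} = -99608 + \frac{1}{6 \left(-695\right)} = -99608 + \frac{1}{6} \left(- \frac{1}{695}\right) = -99608 - \frac{1}{4170} = - \frac{415365361}{4170}$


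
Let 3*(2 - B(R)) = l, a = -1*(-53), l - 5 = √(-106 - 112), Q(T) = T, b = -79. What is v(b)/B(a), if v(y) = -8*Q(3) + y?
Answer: -103/73 - 103*I*√218/73 ≈ -1.411 - 20.833*I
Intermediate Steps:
l = 5 + I*√218 (l = 5 + √(-106 - 112) = 5 + √(-218) = 5 + I*√218 ≈ 5.0 + 14.765*I)
a = 53
v(y) = -24 + y (v(y) = -8*3 + y = -24 + y)
B(R) = ⅓ - I*√218/3 (B(R) = 2 - (5 + I*√218)/3 = 2 + (-5/3 - I*√218/3) = ⅓ - I*√218/3)
v(b)/B(a) = (-24 - 79)/(⅓ - I*√218/3) = -103/(⅓ - I*√218/3)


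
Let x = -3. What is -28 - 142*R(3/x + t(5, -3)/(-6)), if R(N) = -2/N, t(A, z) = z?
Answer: -596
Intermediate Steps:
-28 - 142*R(3/x + t(5, -3)/(-6)) = -28 - (-284)/(3/(-3) - 3/(-6)) = -28 - (-284)/(3*(-⅓) - 3*(-⅙)) = -28 - (-284)/(-1 + ½) = -28 - (-284)/(-½) = -28 - (-284)*(-2) = -28 - 142*4 = -28 - 568 = -596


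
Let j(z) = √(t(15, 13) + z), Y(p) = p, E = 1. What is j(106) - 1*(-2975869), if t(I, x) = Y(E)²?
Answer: 2975869 + √107 ≈ 2.9759e+6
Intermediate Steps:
t(I, x) = 1 (t(I, x) = 1² = 1)
j(z) = √(1 + z)
j(106) - 1*(-2975869) = √(1 + 106) - 1*(-2975869) = √107 + 2975869 = 2975869 + √107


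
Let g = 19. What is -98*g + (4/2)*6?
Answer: -1850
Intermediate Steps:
-98*g + (4/2)*6 = -98*19 + (4/2)*6 = -1862 + ((1/2)*4)*6 = -1862 + 2*6 = -1862 + 12 = -1850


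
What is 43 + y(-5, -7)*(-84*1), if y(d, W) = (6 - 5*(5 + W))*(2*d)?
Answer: 13483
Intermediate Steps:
y(d, W) = 2*d*(-19 - 5*W) (y(d, W) = (6 + (-25 - 5*W))*(2*d) = (-19 - 5*W)*(2*d) = 2*d*(-19 - 5*W))
43 + y(-5, -7)*(-84*1) = 43 + (-2*(-5)*(19 + 5*(-7)))*(-84*1) = 43 - 2*(-5)*(19 - 35)*(-84) = 43 - 2*(-5)*(-16)*(-84) = 43 - 160*(-84) = 43 + 13440 = 13483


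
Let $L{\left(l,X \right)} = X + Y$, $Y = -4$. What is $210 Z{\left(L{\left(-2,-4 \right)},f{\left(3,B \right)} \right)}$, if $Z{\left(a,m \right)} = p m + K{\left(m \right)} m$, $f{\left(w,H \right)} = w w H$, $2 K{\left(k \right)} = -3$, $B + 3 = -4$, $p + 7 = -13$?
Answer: $284445$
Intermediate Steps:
$p = -20$ ($p = -7 - 13 = -20$)
$B = -7$ ($B = -3 - 4 = -7$)
$K{\left(k \right)} = - \frac{3}{2}$ ($K{\left(k \right)} = \frac{1}{2} \left(-3\right) = - \frac{3}{2}$)
$L{\left(l,X \right)} = -4 + X$ ($L{\left(l,X \right)} = X - 4 = -4 + X$)
$f{\left(w,H \right)} = H w^{2}$ ($f{\left(w,H \right)} = w^{2} H = H w^{2}$)
$Z{\left(a,m \right)} = - \frac{43 m}{2}$ ($Z{\left(a,m \right)} = - 20 m - \frac{3 m}{2} = - \frac{43 m}{2}$)
$210 Z{\left(L{\left(-2,-4 \right)},f{\left(3,B \right)} \right)} = 210 \left(- \frac{43 \left(- 7 \cdot 3^{2}\right)}{2}\right) = 210 \left(- \frac{43 \left(\left(-7\right) 9\right)}{2}\right) = 210 \left(\left(- \frac{43}{2}\right) \left(-63\right)\right) = 210 \cdot \frac{2709}{2} = 284445$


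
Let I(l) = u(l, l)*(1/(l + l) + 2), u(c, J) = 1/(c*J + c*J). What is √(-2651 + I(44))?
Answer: I*√9936200549/1936 ≈ 51.488*I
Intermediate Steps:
u(c, J) = 1/(2*J*c) (u(c, J) = 1/(J*c + J*c) = 1/(2*J*c))
I(l) = (2 + 1/(2*l))/(2*l²) (I(l) = (1/(2*l*l))*(1/(l + l) + 2) = (1/(2*l²))*(1/(2*l) + 2) = (1/(2*l²))*(2 + 1/(2*l)) = (2 + 1/(2*l))/(2*l²))
√(-2651 + I(44)) = √(-2651 + (¼ + 44)/44³) = √(-2651 + (1/85184)*(177/4)) = √(-2651 + 177/340736) = √(-903290959/340736) = I*√9936200549/1936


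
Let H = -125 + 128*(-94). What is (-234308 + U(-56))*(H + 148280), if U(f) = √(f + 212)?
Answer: -31894707884 + 272246*√39 ≈ -3.1893e+10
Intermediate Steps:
H = -12157 (H = -125 - 12032 = -12157)
U(f) = √(212 + f)
(-234308 + U(-56))*(H + 148280) = (-234308 + √(212 - 56))*(-12157 + 148280) = (-234308 + √156)*136123 = (-234308 + 2*√39)*136123 = -31894707884 + 272246*√39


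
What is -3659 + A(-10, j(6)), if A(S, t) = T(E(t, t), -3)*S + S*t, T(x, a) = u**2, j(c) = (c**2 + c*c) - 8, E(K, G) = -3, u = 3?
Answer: -4389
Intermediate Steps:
j(c) = -8 + 2*c**2 (j(c) = (c**2 + c**2) - 8 = 2*c**2 - 8 = -8 + 2*c**2)
T(x, a) = 9 (T(x, a) = 3**2 = 9)
A(S, t) = 9*S + S*t
-3659 + A(-10, j(6)) = -3659 - 10*(9 + (-8 + 2*6**2)) = -3659 - 10*(9 + (-8 + 2*36)) = -3659 - 10*(9 + (-8 + 72)) = -3659 - 10*(9 + 64) = -3659 - 10*73 = -3659 - 730 = -4389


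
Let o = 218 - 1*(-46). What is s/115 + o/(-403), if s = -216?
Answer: -117408/46345 ≈ -2.5333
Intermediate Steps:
o = 264 (o = 218 + 46 = 264)
s/115 + o/(-403) = -216/115 + 264/(-403) = -216*1/115 + 264*(-1/403) = -216/115 - 264/403 = -117408/46345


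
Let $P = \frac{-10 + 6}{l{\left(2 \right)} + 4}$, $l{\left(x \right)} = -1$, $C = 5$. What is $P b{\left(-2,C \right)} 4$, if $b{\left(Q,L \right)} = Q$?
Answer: $\frac{32}{3} \approx 10.667$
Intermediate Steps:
$P = - \frac{4}{3}$ ($P = \frac{-10 + 6}{-1 + 4} = - \frac{4}{3} \approx -1.3333$)
$P b{\left(-2,C \right)} 4 = \left(- \frac{4}{3}\right) \left(-2\right) 4 = \frac{8}{3} \cdot 4 = \frac{32}{3}$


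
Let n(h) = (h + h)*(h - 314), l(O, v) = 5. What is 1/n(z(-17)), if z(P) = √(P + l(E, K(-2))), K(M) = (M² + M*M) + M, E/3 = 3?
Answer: -1/197216 + 157*I*√3/591648 ≈ -5.0706e-6 + 0.00045962*I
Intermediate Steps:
E = 9 (E = 3*3 = 9)
K(M) = M + 2*M² (K(M) = (M² + M²) + M = 2*M² + M = M + 2*M²)
z(P) = √(5 + P) (z(P) = √(P + 5) = √(5 + P))
n(h) = 2*h*(-314 + h) (n(h) = (2*h)*(-314 + h) = 2*h*(-314 + h))
1/n(z(-17)) = 1/(2*√(5 - 17)*(-314 + √(5 - 17))) = 1/(2*√(-12)*(-314 + √(-12))) = 1/(2*(2*I*√3)*(-314 + 2*I*√3)) = 1/(4*I*√3*(-314 + 2*I*√3)) = -I*√3/(12*(-314 + 2*I*√3))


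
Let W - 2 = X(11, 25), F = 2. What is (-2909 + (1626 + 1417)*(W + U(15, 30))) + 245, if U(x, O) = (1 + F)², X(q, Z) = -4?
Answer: 18637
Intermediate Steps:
W = -2 (W = 2 - 4 = -2)
U(x, O) = 9 (U(x, O) = (1 + 2)² = 3² = 9)
(-2909 + (1626 + 1417)*(W + U(15, 30))) + 245 = (-2909 + (1626 + 1417)*(-2 + 9)) + 245 = (-2909 + 3043*7) + 245 = (-2909 + 21301) + 245 = 18392 + 245 = 18637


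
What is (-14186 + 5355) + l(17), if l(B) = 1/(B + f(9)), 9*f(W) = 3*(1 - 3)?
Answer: -432716/49 ≈ -8830.9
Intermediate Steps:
f(W) = -2/3 (f(W) = (3*(1 - 3))/9 = (3*(-2))/9 = (1/9)*(-6) = -2/3)
l(B) = 1/(-2/3 + B) (l(B) = 1/(B - 2/3) = 1/(-2/3 + B))
(-14186 + 5355) + l(17) = (-14186 + 5355) + 3/(-2 + 3*17) = -8831 + 3/(-2 + 51) = -8831 + 3/49 = -432716/49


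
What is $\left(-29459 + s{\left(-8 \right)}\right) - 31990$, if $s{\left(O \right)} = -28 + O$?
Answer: $-61485$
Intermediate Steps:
$\left(-29459 + s{\left(-8 \right)}\right) - 31990 = \left(-29459 - 36\right) - 31990 = -29495 - 31990 = -61485$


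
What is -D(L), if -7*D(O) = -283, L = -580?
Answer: -283/7 ≈ -40.429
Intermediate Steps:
D(O) = 283/7 (D(O) = -1/7*(-283) = 283/7)
-D(L) = -1*283/7 = -283/7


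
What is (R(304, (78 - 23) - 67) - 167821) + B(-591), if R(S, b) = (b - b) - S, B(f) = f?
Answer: -168716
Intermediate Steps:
R(S, b) = -S (R(S, b) = 0 - S = -S)
(R(304, (78 - 23) - 67) - 167821) + B(-591) = (-1*304 - 167821) - 591 = (-304 - 167821) - 591 = -168125 - 591 = -168716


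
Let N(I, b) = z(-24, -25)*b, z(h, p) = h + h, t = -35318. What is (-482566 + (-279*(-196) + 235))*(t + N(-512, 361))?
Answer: 22513903962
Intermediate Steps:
z(h, p) = 2*h
N(I, b) = -48*b (N(I, b) = (2*(-24))*b = -48*b)
(-482566 + (-279*(-196) + 235))*(t + N(-512, 361)) = (-482566 + (-279*(-196) + 235))*(-35318 - 48*361) = (-482566 + (54684 + 235))*(-35318 - 17328) = (-482566 + 54919)*(-52646) = -427647*(-52646) = 22513903962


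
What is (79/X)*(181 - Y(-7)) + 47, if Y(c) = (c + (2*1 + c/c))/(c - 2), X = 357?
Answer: 279386/3213 ≈ 86.955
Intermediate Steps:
Y(c) = (3 + c)/(-2 + c) (Y(c) = (c + (2 + 1))/(-2 + c) = (c + 3)/(-2 + c) = (3 + c)/(-2 + c))
(79/X)*(181 - Y(-7)) + 47 = (79/357)*(181 - (3 - 7)/(-2 - 7)) + 47 = (79*(1/357))*(181 - (-4)/(-9)) + 47 = 79*(181 - (-1)*(-4)/9)/357 + 47 = 79*(181 - 1*4/9)/357 + 47 = 79*(181 - 4/9)/357 + 47 = (79/357)*(1625/9) + 47 = 128375/3213 + 47 = 279386/3213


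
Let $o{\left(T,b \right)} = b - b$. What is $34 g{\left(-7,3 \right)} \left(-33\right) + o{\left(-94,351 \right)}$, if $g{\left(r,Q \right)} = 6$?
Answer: $-6732$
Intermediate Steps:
$o{\left(T,b \right)} = 0$
$34 g{\left(-7,3 \right)} \left(-33\right) + o{\left(-94,351 \right)} = 34 \cdot 6 \left(-33\right) + 0 = 204 \left(-33\right) + 0 = -6732 + 0 = -6732$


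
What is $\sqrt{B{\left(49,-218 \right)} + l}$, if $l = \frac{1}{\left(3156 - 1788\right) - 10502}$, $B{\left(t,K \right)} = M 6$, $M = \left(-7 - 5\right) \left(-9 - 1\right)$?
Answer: $\frac{\sqrt{60069559186}}{9134} \approx 26.833$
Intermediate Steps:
$M = 120$ ($M = \left(-12\right) \left(-10\right) = 120$)
$B{\left(t,K \right)} = 720$ ($B{\left(t,K \right)} = 120 \cdot 6 = 720$)
$l = - \frac{1}{9134}$ ($l = \frac{1}{1368 - 10502} = \frac{1}{-9134} = - \frac{1}{9134} \approx -0.00010948$)
$\sqrt{B{\left(49,-218 \right)} + l} = \sqrt{720 - \frac{1}{9134}} = \sqrt{\frac{6576479}{9134}} = \frac{\sqrt{60069559186}}{9134}$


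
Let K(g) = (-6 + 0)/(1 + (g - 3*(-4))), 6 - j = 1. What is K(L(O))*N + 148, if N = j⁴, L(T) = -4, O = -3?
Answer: -806/3 ≈ -268.67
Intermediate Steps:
j = 5 (j = 6 - 1*1 = 6 - 1 = 5)
N = 625 (N = 5⁴ = 625)
K(g) = -6/(13 + g) (K(g) = -6/(1 + (g + 12)) = -6/(1 + (12 + g)) = -6/(13 + g))
K(L(O))*N + 148 = -6/(13 - 4)*625 + 148 = -6/9*625 + 148 = -6*⅑*625 + 148 = -⅔*625 + 148 = -1250/3 + 148 = -806/3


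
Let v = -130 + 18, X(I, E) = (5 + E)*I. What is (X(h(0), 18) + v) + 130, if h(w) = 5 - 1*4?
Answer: 41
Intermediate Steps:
h(w) = 1 (h(w) = 5 - 4 = 1)
X(I, E) = I*(5 + E)
v = -112
(X(h(0), 18) + v) + 130 = (1*(5 + 18) - 112) + 130 = (1*23 - 112) + 130 = (23 - 112) + 130 = -89 + 130 = 41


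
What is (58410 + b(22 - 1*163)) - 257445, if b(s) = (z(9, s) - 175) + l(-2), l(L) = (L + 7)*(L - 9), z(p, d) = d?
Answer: -199406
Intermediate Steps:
l(L) = (-9 + L)*(7 + L) (l(L) = (7 + L)*(-9 + L) = (-9 + L)*(7 + L))
b(s) = -230 + s (b(s) = (s - 175) + (-63 + (-2)² - 2*(-2)) = (-175 + s) + (-63 + 4 + 4) = (-175 + s) - 55 = -230 + s)
(58410 + b(22 - 1*163)) - 257445 = (58410 + (-230 + (22 - 1*163))) - 257445 = (58410 + (-230 + (22 - 163))) - 257445 = (58410 + (-230 - 141)) - 257445 = (58410 - 371) - 257445 = 58039 - 257445 = -199406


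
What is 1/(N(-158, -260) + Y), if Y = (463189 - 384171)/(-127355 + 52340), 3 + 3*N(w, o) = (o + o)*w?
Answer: 75015/2054256767 ≈ 3.6517e-5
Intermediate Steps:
N(w, o) = -1 + 2*o*w/3 (N(w, o) = -1 + ((o + o)*w)/3 = -1 + ((2*o)*w)/3 = -1 + (2*o*w)/3 = -1 + 2*o*w/3)
Y = -79018/75015 (Y = 79018/(-75015) = 79018*(-1/75015) = -79018/75015 ≈ -1.0534)
1/(N(-158, -260) + Y) = 1/((-1 + (⅔)*(-260)*(-158)) - 79018/75015) = 1/((-1 + 82160/3) - 79018/75015) = 1/(82157/3 - 79018/75015) = 1/(2054256767/75015) = 75015/2054256767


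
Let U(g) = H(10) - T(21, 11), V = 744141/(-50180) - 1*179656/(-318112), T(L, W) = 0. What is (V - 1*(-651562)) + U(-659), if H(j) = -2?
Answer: 81254167662546/124709845 ≈ 6.5155e+5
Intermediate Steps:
V = -1778945654/124709845 (V = 744141*(-1/50180) - 179656*(-1/318112) = -744141/50180 + 22457/39764 = -1778945654/124709845 ≈ -14.265)
U(g) = -2 (U(g) = -2 - 1*0 = -2 + 0 = -2)
(V - 1*(-651562)) + U(-659) = (-1778945654/124709845 - 1*(-651562)) - 2 = (-1778945654/124709845 + 651562) - 2 = 81254417082236/124709845 - 2 = 81254167662546/124709845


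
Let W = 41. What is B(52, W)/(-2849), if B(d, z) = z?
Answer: -41/2849 ≈ -0.014391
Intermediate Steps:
B(52, W)/(-2849) = 41/(-2849) = 41*(-1/2849) = -41/2849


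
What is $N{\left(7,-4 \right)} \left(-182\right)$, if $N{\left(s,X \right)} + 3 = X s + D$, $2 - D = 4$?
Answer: $6006$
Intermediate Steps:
$D = -2$ ($D = 2 - 4 = -2$)
$N{\left(s,X \right)} = -5 + X s$ ($N{\left(s,X \right)} = -3 + \left(X s - 2\right) = -3 + \left(-2 + X s\right) = -5 + X s$)
$N{\left(7,-4 \right)} \left(-182\right) = \left(-5 - 28\right) \left(-182\right) = \left(-33\right) \left(-182\right) = 6006$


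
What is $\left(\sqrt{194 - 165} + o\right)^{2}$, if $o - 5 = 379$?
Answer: $\left(384 + \sqrt{29}\right)^{2} \approx 1.5162 \cdot 10^{5}$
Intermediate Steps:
$o = 384$ ($o = 5 + 379 = 384$)
$\left(\sqrt{194 - 165} + o\right)^{2} = \left(\sqrt{194 - 165} + 384\right)^{2} = \left(\sqrt{29} + 384\right)^{2} = \left(384 + \sqrt{29}\right)^{2}$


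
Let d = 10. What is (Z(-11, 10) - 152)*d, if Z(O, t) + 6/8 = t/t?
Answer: -3035/2 ≈ -1517.5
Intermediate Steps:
Z(O, t) = ¼ (Z(O, t) = -¾ + t/t = -¾ + 1 = ¼)
(Z(-11, 10) - 152)*d = (¼ - 152)*10 = -607/4*10 = -3035/2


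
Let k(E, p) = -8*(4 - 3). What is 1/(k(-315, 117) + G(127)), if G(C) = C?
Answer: 1/119 ≈ 0.0084034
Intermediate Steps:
k(E, p) = -8 (k(E, p) = -8*1 = -8)
1/(k(-315, 117) + G(127)) = 1/(-8 + 127) = 1/119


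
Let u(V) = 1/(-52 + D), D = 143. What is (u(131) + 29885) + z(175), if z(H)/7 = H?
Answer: 2831011/91 ≈ 31110.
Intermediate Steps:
u(V) = 1/91 (u(V) = 1/(-52 + 143) = 1/91)
z(H) = 7*H
(u(131) + 29885) + z(175) = (1/91 + 29885) + 7*175 = 2719536/91 + 1225 = 2831011/91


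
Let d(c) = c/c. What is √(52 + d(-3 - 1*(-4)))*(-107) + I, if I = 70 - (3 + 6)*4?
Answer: 34 - 107*√53 ≈ -744.97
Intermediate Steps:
d(c) = 1
I = 34 (I = 70 - 9*4 = 70 - 1*36 = 70 - 36 = 34)
√(52 + d(-3 - 1*(-4)))*(-107) + I = √(52 + 1)*(-107) + 34 = √53*(-107) + 34 = -107*√53 + 34 = 34 - 107*√53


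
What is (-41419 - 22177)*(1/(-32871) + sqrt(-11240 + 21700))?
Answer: 63596/32871 - 127192*sqrt(2615) ≈ -6.5042e+6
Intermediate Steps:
(-41419 - 22177)*(1/(-32871) + sqrt(-11240 + 21700)) = -63596*(-1/32871 + sqrt(10460)) = -63596*(-1/32871 + 2*sqrt(2615)) = 63596/32871 - 127192*sqrt(2615)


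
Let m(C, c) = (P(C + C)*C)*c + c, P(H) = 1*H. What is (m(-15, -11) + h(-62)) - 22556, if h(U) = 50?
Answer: -27467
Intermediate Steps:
P(H) = H
m(C, c) = c + 2*c*C² (m(C, c) = ((C + C)*C)*c + c = ((2*C)*C)*c + c = (2*C²)*c + c = 2*c*C² + c = c + 2*c*C²)
(m(-15, -11) + h(-62)) - 22556 = (-11*(1 + 2*(-15)²) + 50) - 22556 = (-11*(1 + 2*225) + 50) - 22556 = (-11*(1 + 450) + 50) - 22556 = (-11*451 + 50) - 22556 = (-4961 + 50) - 22556 = -4911 - 22556 = -27467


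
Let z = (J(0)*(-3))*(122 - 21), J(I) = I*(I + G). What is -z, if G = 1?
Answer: 0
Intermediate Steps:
J(I) = I*(1 + I) (J(I) = I*(I + 1) = I*(1 + I))
z = 0 (z = ((0*(1 + 0))*(-3))*(122 - 21) = ((0*1)*(-3))*101 = (0*(-3))*101 = 0*101 = 0)
-z = -1*0 = 0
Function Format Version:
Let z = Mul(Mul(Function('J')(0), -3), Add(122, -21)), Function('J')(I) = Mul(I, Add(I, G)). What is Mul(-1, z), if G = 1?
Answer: 0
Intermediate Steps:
Function('J')(I) = Mul(I, Add(1, I)) (Function('J')(I) = Mul(I, Add(I, 1)) = Mul(I, Add(1, I)))
z = 0 (z = Mul(Mul(Mul(0, Add(1, 0)), -3), Add(122, -21)) = Mul(Mul(Mul(0, 1), -3), 101) = Mul(Mul(0, -3), 101) = Mul(0, 101) = 0)
Mul(-1, z) = Mul(-1, 0) = 0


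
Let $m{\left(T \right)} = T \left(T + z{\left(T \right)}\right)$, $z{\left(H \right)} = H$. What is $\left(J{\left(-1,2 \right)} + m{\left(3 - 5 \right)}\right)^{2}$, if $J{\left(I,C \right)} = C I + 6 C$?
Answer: $324$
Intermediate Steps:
$J{\left(I,C \right)} = 6 C + C I$
$m{\left(T \right)} = 2 T^{2}$ ($m{\left(T \right)} = T \left(T + T\right) = T 2 T = 2 T^{2}$)
$\left(J{\left(-1,2 \right)} + m{\left(3 - 5 \right)}\right)^{2} = \left(2 \left(6 - 1\right) + 2 \left(3 - 5\right)^{2}\right)^{2} = \left(2 \cdot 5 + 2 \left(3 - 5\right)^{2}\right)^{2} = \left(10 + 2 \left(-2\right)^{2}\right)^{2} = \left(10 + 2 \cdot 4\right)^{2} = \left(10 + 8\right)^{2} = 18^{2} = 324$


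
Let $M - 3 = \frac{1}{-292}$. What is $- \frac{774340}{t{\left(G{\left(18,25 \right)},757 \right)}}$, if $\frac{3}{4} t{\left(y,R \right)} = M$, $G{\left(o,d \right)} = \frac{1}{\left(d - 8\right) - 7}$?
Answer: $- \frac{4845156}{25} \approx -1.9381 \cdot 10^{5}$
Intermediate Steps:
$G{\left(o,d \right)} = \frac{1}{-15 + d}$ ($G{\left(o,d \right)} = \frac{1}{\left(d - 8\right) - 7} = \frac{1}{\left(-8 + d\right) - 7} = \frac{1}{-15 + d}$)
$M = \frac{875}{292}$ ($M = 3 + \frac{1}{-292} = 3 - \frac{1}{292} = \frac{875}{292} \approx 2.9966$)
$t{\left(y,R \right)} = \frac{875}{219}$ ($t{\left(y,R \right)} = \frac{4}{3} \cdot \frac{875}{292} = \frac{875}{219}$)
$- \frac{774340}{t{\left(G{\left(18,25 \right)},757 \right)}} = - \frac{774340}{\frac{875}{219}} = \left(-774340\right) \frac{219}{875} = - \frac{4845156}{25}$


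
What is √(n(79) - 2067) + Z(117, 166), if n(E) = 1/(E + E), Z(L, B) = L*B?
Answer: 19422 + 7*I*√1053070/158 ≈ 19422.0 + 45.464*I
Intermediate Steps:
Z(L, B) = B*L
n(E) = 1/(2*E)
√(n(79) - 2067) + Z(117, 166) = √((½)/79 - 2067) + 166*117 = √((½)*(1/79) - 2067) + 19422 = √(1/158 - 2067) + 19422 = √(-326585/158) + 19422 = 7*I*√1053070/158 + 19422 = 19422 + 7*I*√1053070/158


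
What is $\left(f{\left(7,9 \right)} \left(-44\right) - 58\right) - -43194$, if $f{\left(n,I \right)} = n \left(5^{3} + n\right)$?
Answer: $2480$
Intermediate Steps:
$f{\left(n,I \right)} = n \left(125 + n\right)$
$\left(f{\left(7,9 \right)} \left(-44\right) - 58\right) - -43194 = \left(7 \left(125 + 7\right) \left(-44\right) - 58\right) - -43194 = \left(7 \cdot 132 \left(-44\right) - 58\right) + 43194 = \left(924 \left(-44\right) - 58\right) + 43194 = \left(-40656 - 58\right) + 43194 = -40714 + 43194 = 2480$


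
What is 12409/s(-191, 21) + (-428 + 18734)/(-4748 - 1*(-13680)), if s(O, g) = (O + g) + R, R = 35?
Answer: -54182939/602910 ≈ -89.869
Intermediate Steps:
s(O, g) = 35 + O + g (s(O, g) = (O + g) + 35 = 35 + O + g)
12409/s(-191, 21) + (-428 + 18734)/(-4748 - 1*(-13680)) = 12409/(35 - 191 + 21) + (-428 + 18734)/(-4748 - 1*(-13680)) = 12409/(-135) + 18306/(-4748 + 13680) = 12409*(-1/135) + 18306/8932 = -12409/135 + 18306*(1/8932) = -12409/135 + 9153/4466 = -54182939/602910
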